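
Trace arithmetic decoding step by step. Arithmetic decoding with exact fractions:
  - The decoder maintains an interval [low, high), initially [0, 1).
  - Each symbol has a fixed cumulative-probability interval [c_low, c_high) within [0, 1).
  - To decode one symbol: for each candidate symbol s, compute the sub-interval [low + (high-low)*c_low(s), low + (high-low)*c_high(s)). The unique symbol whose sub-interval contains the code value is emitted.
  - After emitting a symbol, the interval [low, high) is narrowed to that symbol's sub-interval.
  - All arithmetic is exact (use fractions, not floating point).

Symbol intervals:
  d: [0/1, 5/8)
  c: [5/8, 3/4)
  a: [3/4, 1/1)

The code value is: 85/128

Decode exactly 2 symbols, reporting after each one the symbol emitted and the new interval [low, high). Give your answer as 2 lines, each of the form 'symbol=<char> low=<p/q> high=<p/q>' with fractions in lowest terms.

Step 1: interval [0/1, 1/1), width = 1/1 - 0/1 = 1/1
  'd': [0/1 + 1/1*0/1, 0/1 + 1/1*5/8) = [0/1, 5/8)
  'c': [0/1 + 1/1*5/8, 0/1 + 1/1*3/4) = [5/8, 3/4) <- contains code 85/128
  'a': [0/1 + 1/1*3/4, 0/1 + 1/1*1/1) = [3/4, 1/1)
  emit 'c', narrow to [5/8, 3/4)
Step 2: interval [5/8, 3/4), width = 3/4 - 5/8 = 1/8
  'd': [5/8 + 1/8*0/1, 5/8 + 1/8*5/8) = [5/8, 45/64) <- contains code 85/128
  'c': [5/8 + 1/8*5/8, 5/8 + 1/8*3/4) = [45/64, 23/32)
  'a': [5/8 + 1/8*3/4, 5/8 + 1/8*1/1) = [23/32, 3/4)
  emit 'd', narrow to [5/8, 45/64)

Answer: symbol=c low=5/8 high=3/4
symbol=d low=5/8 high=45/64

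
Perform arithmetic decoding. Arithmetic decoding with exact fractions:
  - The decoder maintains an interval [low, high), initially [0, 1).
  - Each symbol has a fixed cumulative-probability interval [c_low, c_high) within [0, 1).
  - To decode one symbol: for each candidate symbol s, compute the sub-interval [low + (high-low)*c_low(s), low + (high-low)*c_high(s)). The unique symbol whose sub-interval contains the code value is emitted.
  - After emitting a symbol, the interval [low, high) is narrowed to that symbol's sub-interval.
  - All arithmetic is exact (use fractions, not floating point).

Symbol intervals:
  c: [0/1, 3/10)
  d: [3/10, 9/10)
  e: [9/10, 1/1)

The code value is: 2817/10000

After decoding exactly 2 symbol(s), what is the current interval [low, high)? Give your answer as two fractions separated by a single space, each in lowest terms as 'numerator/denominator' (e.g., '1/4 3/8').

Step 1: interval [0/1, 1/1), width = 1/1 - 0/1 = 1/1
  'c': [0/1 + 1/1*0/1, 0/1 + 1/1*3/10) = [0/1, 3/10) <- contains code 2817/10000
  'd': [0/1 + 1/1*3/10, 0/1 + 1/1*9/10) = [3/10, 9/10)
  'e': [0/1 + 1/1*9/10, 0/1 + 1/1*1/1) = [9/10, 1/1)
  emit 'c', narrow to [0/1, 3/10)
Step 2: interval [0/1, 3/10), width = 3/10 - 0/1 = 3/10
  'c': [0/1 + 3/10*0/1, 0/1 + 3/10*3/10) = [0/1, 9/100)
  'd': [0/1 + 3/10*3/10, 0/1 + 3/10*9/10) = [9/100, 27/100)
  'e': [0/1 + 3/10*9/10, 0/1 + 3/10*1/1) = [27/100, 3/10) <- contains code 2817/10000
  emit 'e', narrow to [27/100, 3/10)

Answer: 27/100 3/10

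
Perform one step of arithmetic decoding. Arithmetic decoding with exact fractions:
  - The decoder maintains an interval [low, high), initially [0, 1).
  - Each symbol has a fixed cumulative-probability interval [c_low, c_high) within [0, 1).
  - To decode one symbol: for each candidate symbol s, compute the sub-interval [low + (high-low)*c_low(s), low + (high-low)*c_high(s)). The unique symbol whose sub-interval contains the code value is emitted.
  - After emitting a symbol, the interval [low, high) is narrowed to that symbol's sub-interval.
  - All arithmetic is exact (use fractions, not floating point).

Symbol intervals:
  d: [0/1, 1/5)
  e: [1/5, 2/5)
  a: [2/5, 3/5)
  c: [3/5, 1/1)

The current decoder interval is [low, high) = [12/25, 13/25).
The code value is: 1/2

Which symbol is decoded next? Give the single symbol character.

Interval width = high − low = 13/25 − 12/25 = 1/25
Scaled code = (code − low) / width = (1/2 − 12/25) / 1/25 = 1/2
  d: [0/1, 1/5) 
  e: [1/5, 2/5) 
  a: [2/5, 3/5) ← scaled code falls here ✓
  c: [3/5, 1/1) 

Answer: a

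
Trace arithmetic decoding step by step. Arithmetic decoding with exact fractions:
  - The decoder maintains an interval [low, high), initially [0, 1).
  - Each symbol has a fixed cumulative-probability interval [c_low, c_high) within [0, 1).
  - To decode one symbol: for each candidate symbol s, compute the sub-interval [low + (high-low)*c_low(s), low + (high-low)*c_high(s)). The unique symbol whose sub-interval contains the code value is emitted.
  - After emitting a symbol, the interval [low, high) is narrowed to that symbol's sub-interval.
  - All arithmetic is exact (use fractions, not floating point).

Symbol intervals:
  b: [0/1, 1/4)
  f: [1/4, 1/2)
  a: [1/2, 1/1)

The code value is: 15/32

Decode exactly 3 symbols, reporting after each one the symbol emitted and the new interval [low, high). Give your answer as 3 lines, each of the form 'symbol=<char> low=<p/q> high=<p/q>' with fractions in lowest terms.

Answer: symbol=f low=1/4 high=1/2
symbol=a low=3/8 high=1/2
symbol=a low=7/16 high=1/2

Derivation:
Step 1: interval [0/1, 1/1), width = 1/1 - 0/1 = 1/1
  'b': [0/1 + 1/1*0/1, 0/1 + 1/1*1/4) = [0/1, 1/4)
  'f': [0/1 + 1/1*1/4, 0/1 + 1/1*1/2) = [1/4, 1/2) <- contains code 15/32
  'a': [0/1 + 1/1*1/2, 0/1 + 1/1*1/1) = [1/2, 1/1)
  emit 'f', narrow to [1/4, 1/2)
Step 2: interval [1/4, 1/2), width = 1/2 - 1/4 = 1/4
  'b': [1/4 + 1/4*0/1, 1/4 + 1/4*1/4) = [1/4, 5/16)
  'f': [1/4 + 1/4*1/4, 1/4 + 1/4*1/2) = [5/16, 3/8)
  'a': [1/4 + 1/4*1/2, 1/4 + 1/4*1/1) = [3/8, 1/2) <- contains code 15/32
  emit 'a', narrow to [3/8, 1/2)
Step 3: interval [3/8, 1/2), width = 1/2 - 3/8 = 1/8
  'b': [3/8 + 1/8*0/1, 3/8 + 1/8*1/4) = [3/8, 13/32)
  'f': [3/8 + 1/8*1/4, 3/8 + 1/8*1/2) = [13/32, 7/16)
  'a': [3/8 + 1/8*1/2, 3/8 + 1/8*1/1) = [7/16, 1/2) <- contains code 15/32
  emit 'a', narrow to [7/16, 1/2)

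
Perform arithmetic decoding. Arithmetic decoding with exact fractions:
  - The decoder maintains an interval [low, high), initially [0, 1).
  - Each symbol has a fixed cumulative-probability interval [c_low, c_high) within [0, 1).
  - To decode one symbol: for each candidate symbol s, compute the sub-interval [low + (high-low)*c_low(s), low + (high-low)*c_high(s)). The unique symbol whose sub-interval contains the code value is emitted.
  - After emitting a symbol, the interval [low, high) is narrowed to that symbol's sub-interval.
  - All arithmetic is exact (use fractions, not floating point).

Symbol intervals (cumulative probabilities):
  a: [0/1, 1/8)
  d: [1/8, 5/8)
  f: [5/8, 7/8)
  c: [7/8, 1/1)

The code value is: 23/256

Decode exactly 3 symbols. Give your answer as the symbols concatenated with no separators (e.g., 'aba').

Answer: afd

Derivation:
Step 1: interval [0/1, 1/1), width = 1/1 - 0/1 = 1/1
  'a': [0/1 + 1/1*0/1, 0/1 + 1/1*1/8) = [0/1, 1/8) <- contains code 23/256
  'd': [0/1 + 1/1*1/8, 0/1 + 1/1*5/8) = [1/8, 5/8)
  'f': [0/1 + 1/1*5/8, 0/1 + 1/1*7/8) = [5/8, 7/8)
  'c': [0/1 + 1/1*7/8, 0/1 + 1/1*1/1) = [7/8, 1/1)
  emit 'a', narrow to [0/1, 1/8)
Step 2: interval [0/1, 1/8), width = 1/8 - 0/1 = 1/8
  'a': [0/1 + 1/8*0/1, 0/1 + 1/8*1/8) = [0/1, 1/64)
  'd': [0/1 + 1/8*1/8, 0/1 + 1/8*5/8) = [1/64, 5/64)
  'f': [0/1 + 1/8*5/8, 0/1 + 1/8*7/8) = [5/64, 7/64) <- contains code 23/256
  'c': [0/1 + 1/8*7/8, 0/1 + 1/8*1/1) = [7/64, 1/8)
  emit 'f', narrow to [5/64, 7/64)
Step 3: interval [5/64, 7/64), width = 7/64 - 5/64 = 1/32
  'a': [5/64 + 1/32*0/1, 5/64 + 1/32*1/8) = [5/64, 21/256)
  'd': [5/64 + 1/32*1/8, 5/64 + 1/32*5/8) = [21/256, 25/256) <- contains code 23/256
  'f': [5/64 + 1/32*5/8, 5/64 + 1/32*7/8) = [25/256, 27/256)
  'c': [5/64 + 1/32*7/8, 5/64 + 1/32*1/1) = [27/256, 7/64)
  emit 'd', narrow to [21/256, 25/256)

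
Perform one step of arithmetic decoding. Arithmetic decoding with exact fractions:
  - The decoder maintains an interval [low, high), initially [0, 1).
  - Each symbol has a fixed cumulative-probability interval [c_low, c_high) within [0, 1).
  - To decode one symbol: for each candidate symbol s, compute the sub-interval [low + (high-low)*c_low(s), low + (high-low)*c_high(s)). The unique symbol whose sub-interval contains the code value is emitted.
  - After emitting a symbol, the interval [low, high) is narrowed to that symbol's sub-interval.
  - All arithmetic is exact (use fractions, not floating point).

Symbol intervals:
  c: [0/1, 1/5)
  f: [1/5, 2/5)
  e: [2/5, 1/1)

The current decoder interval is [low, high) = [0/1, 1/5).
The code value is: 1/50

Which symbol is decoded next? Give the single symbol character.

Interval width = high − low = 1/5 − 0/1 = 1/5
Scaled code = (code − low) / width = (1/50 − 0/1) / 1/5 = 1/10
  c: [0/1, 1/5) ← scaled code falls here ✓
  f: [1/5, 2/5) 
  e: [2/5, 1/1) 

Answer: c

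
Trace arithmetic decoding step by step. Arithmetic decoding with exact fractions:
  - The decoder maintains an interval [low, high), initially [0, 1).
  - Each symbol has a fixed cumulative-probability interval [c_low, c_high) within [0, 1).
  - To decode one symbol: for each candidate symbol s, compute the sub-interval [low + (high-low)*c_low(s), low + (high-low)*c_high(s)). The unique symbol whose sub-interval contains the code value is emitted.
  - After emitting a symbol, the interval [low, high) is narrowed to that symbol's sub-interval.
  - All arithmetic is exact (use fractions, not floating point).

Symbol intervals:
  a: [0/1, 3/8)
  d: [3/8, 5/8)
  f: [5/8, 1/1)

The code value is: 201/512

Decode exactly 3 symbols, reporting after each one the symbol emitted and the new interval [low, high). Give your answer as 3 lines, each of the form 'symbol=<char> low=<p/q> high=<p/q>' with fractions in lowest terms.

Step 1: interval [0/1, 1/1), width = 1/1 - 0/1 = 1/1
  'a': [0/1 + 1/1*0/1, 0/1 + 1/1*3/8) = [0/1, 3/8)
  'd': [0/1 + 1/1*3/8, 0/1 + 1/1*5/8) = [3/8, 5/8) <- contains code 201/512
  'f': [0/1 + 1/1*5/8, 0/1 + 1/1*1/1) = [5/8, 1/1)
  emit 'd', narrow to [3/8, 5/8)
Step 2: interval [3/8, 5/8), width = 5/8 - 3/8 = 1/4
  'a': [3/8 + 1/4*0/1, 3/8 + 1/4*3/8) = [3/8, 15/32) <- contains code 201/512
  'd': [3/8 + 1/4*3/8, 3/8 + 1/4*5/8) = [15/32, 17/32)
  'f': [3/8 + 1/4*5/8, 3/8 + 1/4*1/1) = [17/32, 5/8)
  emit 'a', narrow to [3/8, 15/32)
Step 3: interval [3/8, 15/32), width = 15/32 - 3/8 = 3/32
  'a': [3/8 + 3/32*0/1, 3/8 + 3/32*3/8) = [3/8, 105/256) <- contains code 201/512
  'd': [3/8 + 3/32*3/8, 3/8 + 3/32*5/8) = [105/256, 111/256)
  'f': [3/8 + 3/32*5/8, 3/8 + 3/32*1/1) = [111/256, 15/32)
  emit 'a', narrow to [3/8, 105/256)

Answer: symbol=d low=3/8 high=5/8
symbol=a low=3/8 high=15/32
symbol=a low=3/8 high=105/256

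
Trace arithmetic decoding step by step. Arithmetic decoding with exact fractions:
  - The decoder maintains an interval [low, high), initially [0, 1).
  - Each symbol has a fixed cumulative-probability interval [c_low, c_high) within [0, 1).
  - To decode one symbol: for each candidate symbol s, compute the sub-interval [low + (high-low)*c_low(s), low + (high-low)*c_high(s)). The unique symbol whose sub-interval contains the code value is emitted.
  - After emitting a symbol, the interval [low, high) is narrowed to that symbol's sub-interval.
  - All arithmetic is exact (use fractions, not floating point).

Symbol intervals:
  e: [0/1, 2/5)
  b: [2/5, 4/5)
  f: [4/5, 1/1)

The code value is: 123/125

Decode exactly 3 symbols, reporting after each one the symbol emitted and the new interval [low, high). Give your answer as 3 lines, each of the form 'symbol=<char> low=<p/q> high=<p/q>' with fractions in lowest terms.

Step 1: interval [0/1, 1/1), width = 1/1 - 0/1 = 1/1
  'e': [0/1 + 1/1*0/1, 0/1 + 1/1*2/5) = [0/1, 2/5)
  'b': [0/1 + 1/1*2/5, 0/1 + 1/1*4/5) = [2/5, 4/5)
  'f': [0/1 + 1/1*4/5, 0/1 + 1/1*1/1) = [4/5, 1/1) <- contains code 123/125
  emit 'f', narrow to [4/5, 1/1)
Step 2: interval [4/5, 1/1), width = 1/1 - 4/5 = 1/5
  'e': [4/5 + 1/5*0/1, 4/5 + 1/5*2/5) = [4/5, 22/25)
  'b': [4/5 + 1/5*2/5, 4/5 + 1/5*4/5) = [22/25, 24/25)
  'f': [4/5 + 1/5*4/5, 4/5 + 1/5*1/1) = [24/25, 1/1) <- contains code 123/125
  emit 'f', narrow to [24/25, 1/1)
Step 3: interval [24/25, 1/1), width = 1/1 - 24/25 = 1/25
  'e': [24/25 + 1/25*0/1, 24/25 + 1/25*2/5) = [24/25, 122/125)
  'b': [24/25 + 1/25*2/5, 24/25 + 1/25*4/5) = [122/125, 124/125) <- contains code 123/125
  'f': [24/25 + 1/25*4/5, 24/25 + 1/25*1/1) = [124/125, 1/1)
  emit 'b', narrow to [122/125, 124/125)

Answer: symbol=f low=4/5 high=1/1
symbol=f low=24/25 high=1/1
symbol=b low=122/125 high=124/125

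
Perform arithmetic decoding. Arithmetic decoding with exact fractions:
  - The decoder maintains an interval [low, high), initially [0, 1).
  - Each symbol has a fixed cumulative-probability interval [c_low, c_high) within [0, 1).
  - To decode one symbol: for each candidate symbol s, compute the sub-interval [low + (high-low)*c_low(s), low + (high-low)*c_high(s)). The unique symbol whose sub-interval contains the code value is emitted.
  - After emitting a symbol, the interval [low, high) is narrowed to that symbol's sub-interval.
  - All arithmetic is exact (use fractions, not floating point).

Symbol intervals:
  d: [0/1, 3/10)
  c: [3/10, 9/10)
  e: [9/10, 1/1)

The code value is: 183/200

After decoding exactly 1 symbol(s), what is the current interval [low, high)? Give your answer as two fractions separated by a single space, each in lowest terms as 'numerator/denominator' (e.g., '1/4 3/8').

Answer: 9/10 1/1

Derivation:
Step 1: interval [0/1, 1/1), width = 1/1 - 0/1 = 1/1
  'd': [0/1 + 1/1*0/1, 0/1 + 1/1*3/10) = [0/1, 3/10)
  'c': [0/1 + 1/1*3/10, 0/1 + 1/1*9/10) = [3/10, 9/10)
  'e': [0/1 + 1/1*9/10, 0/1 + 1/1*1/1) = [9/10, 1/1) <- contains code 183/200
  emit 'e', narrow to [9/10, 1/1)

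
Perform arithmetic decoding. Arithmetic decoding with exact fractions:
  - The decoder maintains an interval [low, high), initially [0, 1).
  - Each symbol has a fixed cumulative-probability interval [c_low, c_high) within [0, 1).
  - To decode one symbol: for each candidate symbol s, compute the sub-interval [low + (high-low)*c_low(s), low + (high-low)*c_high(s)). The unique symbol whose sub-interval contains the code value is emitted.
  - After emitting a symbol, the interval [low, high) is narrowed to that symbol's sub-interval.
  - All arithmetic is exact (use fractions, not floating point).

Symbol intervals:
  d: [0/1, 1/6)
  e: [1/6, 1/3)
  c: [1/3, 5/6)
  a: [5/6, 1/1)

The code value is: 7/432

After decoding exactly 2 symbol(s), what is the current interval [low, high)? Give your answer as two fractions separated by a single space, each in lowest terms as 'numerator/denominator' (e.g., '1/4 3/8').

Step 1: interval [0/1, 1/1), width = 1/1 - 0/1 = 1/1
  'd': [0/1 + 1/1*0/1, 0/1 + 1/1*1/6) = [0/1, 1/6) <- contains code 7/432
  'e': [0/1 + 1/1*1/6, 0/1 + 1/1*1/3) = [1/6, 1/3)
  'c': [0/1 + 1/1*1/3, 0/1 + 1/1*5/6) = [1/3, 5/6)
  'a': [0/1 + 1/1*5/6, 0/1 + 1/1*1/1) = [5/6, 1/1)
  emit 'd', narrow to [0/1, 1/6)
Step 2: interval [0/1, 1/6), width = 1/6 - 0/1 = 1/6
  'd': [0/1 + 1/6*0/1, 0/1 + 1/6*1/6) = [0/1, 1/36) <- contains code 7/432
  'e': [0/1 + 1/6*1/6, 0/1 + 1/6*1/3) = [1/36, 1/18)
  'c': [0/1 + 1/6*1/3, 0/1 + 1/6*5/6) = [1/18, 5/36)
  'a': [0/1 + 1/6*5/6, 0/1 + 1/6*1/1) = [5/36, 1/6)
  emit 'd', narrow to [0/1, 1/36)

Answer: 0/1 1/36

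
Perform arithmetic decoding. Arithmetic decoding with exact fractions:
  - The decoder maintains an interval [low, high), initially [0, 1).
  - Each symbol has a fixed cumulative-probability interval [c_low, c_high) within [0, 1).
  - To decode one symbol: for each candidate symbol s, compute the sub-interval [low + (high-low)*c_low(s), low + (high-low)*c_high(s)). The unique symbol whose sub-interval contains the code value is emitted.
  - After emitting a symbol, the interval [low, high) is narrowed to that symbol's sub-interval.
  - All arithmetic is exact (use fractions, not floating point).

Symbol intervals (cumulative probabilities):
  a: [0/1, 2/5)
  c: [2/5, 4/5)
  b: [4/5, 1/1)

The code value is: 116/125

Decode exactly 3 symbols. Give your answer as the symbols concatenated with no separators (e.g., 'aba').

Step 1: interval [0/1, 1/1), width = 1/1 - 0/1 = 1/1
  'a': [0/1 + 1/1*0/1, 0/1 + 1/1*2/5) = [0/1, 2/5)
  'c': [0/1 + 1/1*2/5, 0/1 + 1/1*4/5) = [2/5, 4/5)
  'b': [0/1 + 1/1*4/5, 0/1 + 1/1*1/1) = [4/5, 1/1) <- contains code 116/125
  emit 'b', narrow to [4/5, 1/1)
Step 2: interval [4/5, 1/1), width = 1/1 - 4/5 = 1/5
  'a': [4/5 + 1/5*0/1, 4/5 + 1/5*2/5) = [4/5, 22/25)
  'c': [4/5 + 1/5*2/5, 4/5 + 1/5*4/5) = [22/25, 24/25) <- contains code 116/125
  'b': [4/5 + 1/5*4/5, 4/5 + 1/5*1/1) = [24/25, 1/1)
  emit 'c', narrow to [22/25, 24/25)
Step 3: interval [22/25, 24/25), width = 24/25 - 22/25 = 2/25
  'a': [22/25 + 2/25*0/1, 22/25 + 2/25*2/5) = [22/25, 114/125)
  'c': [22/25 + 2/25*2/5, 22/25 + 2/25*4/5) = [114/125, 118/125) <- contains code 116/125
  'b': [22/25 + 2/25*4/5, 22/25 + 2/25*1/1) = [118/125, 24/25)
  emit 'c', narrow to [114/125, 118/125)

Answer: bcc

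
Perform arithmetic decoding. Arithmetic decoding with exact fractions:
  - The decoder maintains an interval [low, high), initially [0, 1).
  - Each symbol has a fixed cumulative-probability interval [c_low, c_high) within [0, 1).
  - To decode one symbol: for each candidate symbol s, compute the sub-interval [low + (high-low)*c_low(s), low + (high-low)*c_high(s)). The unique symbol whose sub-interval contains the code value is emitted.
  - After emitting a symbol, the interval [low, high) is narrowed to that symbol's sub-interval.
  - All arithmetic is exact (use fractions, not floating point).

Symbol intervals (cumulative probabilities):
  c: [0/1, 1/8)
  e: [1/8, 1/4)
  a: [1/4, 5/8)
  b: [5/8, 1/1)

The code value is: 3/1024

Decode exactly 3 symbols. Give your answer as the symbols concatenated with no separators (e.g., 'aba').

Step 1: interval [0/1, 1/1), width = 1/1 - 0/1 = 1/1
  'c': [0/1 + 1/1*0/1, 0/1 + 1/1*1/8) = [0/1, 1/8) <- contains code 3/1024
  'e': [0/1 + 1/1*1/8, 0/1 + 1/1*1/4) = [1/8, 1/4)
  'a': [0/1 + 1/1*1/4, 0/1 + 1/1*5/8) = [1/4, 5/8)
  'b': [0/1 + 1/1*5/8, 0/1 + 1/1*1/1) = [5/8, 1/1)
  emit 'c', narrow to [0/1, 1/8)
Step 2: interval [0/1, 1/8), width = 1/8 - 0/1 = 1/8
  'c': [0/1 + 1/8*0/1, 0/1 + 1/8*1/8) = [0/1, 1/64) <- contains code 3/1024
  'e': [0/1 + 1/8*1/8, 0/1 + 1/8*1/4) = [1/64, 1/32)
  'a': [0/1 + 1/8*1/4, 0/1 + 1/8*5/8) = [1/32, 5/64)
  'b': [0/1 + 1/8*5/8, 0/1 + 1/8*1/1) = [5/64, 1/8)
  emit 'c', narrow to [0/1, 1/64)
Step 3: interval [0/1, 1/64), width = 1/64 - 0/1 = 1/64
  'c': [0/1 + 1/64*0/1, 0/1 + 1/64*1/8) = [0/1, 1/512)
  'e': [0/1 + 1/64*1/8, 0/1 + 1/64*1/4) = [1/512, 1/256) <- contains code 3/1024
  'a': [0/1 + 1/64*1/4, 0/1 + 1/64*5/8) = [1/256, 5/512)
  'b': [0/1 + 1/64*5/8, 0/1 + 1/64*1/1) = [5/512, 1/64)
  emit 'e', narrow to [1/512, 1/256)

Answer: cce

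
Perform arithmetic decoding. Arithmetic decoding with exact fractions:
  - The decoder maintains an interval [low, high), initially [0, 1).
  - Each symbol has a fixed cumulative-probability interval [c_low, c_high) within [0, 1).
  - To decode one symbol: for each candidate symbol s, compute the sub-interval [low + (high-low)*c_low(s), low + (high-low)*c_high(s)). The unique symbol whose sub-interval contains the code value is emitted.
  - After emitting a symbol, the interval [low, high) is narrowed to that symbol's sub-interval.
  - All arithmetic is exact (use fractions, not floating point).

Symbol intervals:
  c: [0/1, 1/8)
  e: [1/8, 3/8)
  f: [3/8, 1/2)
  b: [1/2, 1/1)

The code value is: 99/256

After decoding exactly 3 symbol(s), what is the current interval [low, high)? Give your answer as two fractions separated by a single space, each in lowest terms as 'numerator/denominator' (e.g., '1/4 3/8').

Step 1: interval [0/1, 1/1), width = 1/1 - 0/1 = 1/1
  'c': [0/1 + 1/1*0/1, 0/1 + 1/1*1/8) = [0/1, 1/8)
  'e': [0/1 + 1/1*1/8, 0/1 + 1/1*3/8) = [1/8, 3/8)
  'f': [0/1 + 1/1*3/8, 0/1 + 1/1*1/2) = [3/8, 1/2) <- contains code 99/256
  'b': [0/1 + 1/1*1/2, 0/1 + 1/1*1/1) = [1/2, 1/1)
  emit 'f', narrow to [3/8, 1/2)
Step 2: interval [3/8, 1/2), width = 1/2 - 3/8 = 1/8
  'c': [3/8 + 1/8*0/1, 3/8 + 1/8*1/8) = [3/8, 25/64) <- contains code 99/256
  'e': [3/8 + 1/8*1/8, 3/8 + 1/8*3/8) = [25/64, 27/64)
  'f': [3/8 + 1/8*3/8, 3/8 + 1/8*1/2) = [27/64, 7/16)
  'b': [3/8 + 1/8*1/2, 3/8 + 1/8*1/1) = [7/16, 1/2)
  emit 'c', narrow to [3/8, 25/64)
Step 3: interval [3/8, 25/64), width = 25/64 - 3/8 = 1/64
  'c': [3/8 + 1/64*0/1, 3/8 + 1/64*1/8) = [3/8, 193/512)
  'e': [3/8 + 1/64*1/8, 3/8 + 1/64*3/8) = [193/512, 195/512)
  'f': [3/8 + 1/64*3/8, 3/8 + 1/64*1/2) = [195/512, 49/128)
  'b': [3/8 + 1/64*1/2, 3/8 + 1/64*1/1) = [49/128, 25/64) <- contains code 99/256
  emit 'b', narrow to [49/128, 25/64)

Answer: 49/128 25/64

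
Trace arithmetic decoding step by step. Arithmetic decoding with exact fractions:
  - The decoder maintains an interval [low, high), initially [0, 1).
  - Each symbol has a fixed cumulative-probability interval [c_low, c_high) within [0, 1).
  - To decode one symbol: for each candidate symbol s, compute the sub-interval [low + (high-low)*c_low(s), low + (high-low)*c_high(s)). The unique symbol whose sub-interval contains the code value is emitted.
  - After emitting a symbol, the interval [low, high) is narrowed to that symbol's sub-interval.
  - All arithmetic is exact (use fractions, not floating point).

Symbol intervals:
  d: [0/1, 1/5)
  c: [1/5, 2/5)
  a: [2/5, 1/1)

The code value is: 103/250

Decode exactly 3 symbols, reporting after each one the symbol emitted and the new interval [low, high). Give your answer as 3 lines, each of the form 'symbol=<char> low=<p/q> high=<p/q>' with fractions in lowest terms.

Answer: symbol=a low=2/5 high=1/1
symbol=d low=2/5 high=13/25
symbol=d low=2/5 high=53/125

Derivation:
Step 1: interval [0/1, 1/1), width = 1/1 - 0/1 = 1/1
  'd': [0/1 + 1/1*0/1, 0/1 + 1/1*1/5) = [0/1, 1/5)
  'c': [0/1 + 1/1*1/5, 0/1 + 1/1*2/5) = [1/5, 2/5)
  'a': [0/1 + 1/1*2/5, 0/1 + 1/1*1/1) = [2/5, 1/1) <- contains code 103/250
  emit 'a', narrow to [2/5, 1/1)
Step 2: interval [2/5, 1/1), width = 1/1 - 2/5 = 3/5
  'd': [2/5 + 3/5*0/1, 2/5 + 3/5*1/5) = [2/5, 13/25) <- contains code 103/250
  'c': [2/5 + 3/5*1/5, 2/5 + 3/5*2/5) = [13/25, 16/25)
  'a': [2/5 + 3/5*2/5, 2/5 + 3/5*1/1) = [16/25, 1/1)
  emit 'd', narrow to [2/5, 13/25)
Step 3: interval [2/5, 13/25), width = 13/25 - 2/5 = 3/25
  'd': [2/5 + 3/25*0/1, 2/5 + 3/25*1/5) = [2/5, 53/125) <- contains code 103/250
  'c': [2/5 + 3/25*1/5, 2/5 + 3/25*2/5) = [53/125, 56/125)
  'a': [2/5 + 3/25*2/5, 2/5 + 3/25*1/1) = [56/125, 13/25)
  emit 'd', narrow to [2/5, 53/125)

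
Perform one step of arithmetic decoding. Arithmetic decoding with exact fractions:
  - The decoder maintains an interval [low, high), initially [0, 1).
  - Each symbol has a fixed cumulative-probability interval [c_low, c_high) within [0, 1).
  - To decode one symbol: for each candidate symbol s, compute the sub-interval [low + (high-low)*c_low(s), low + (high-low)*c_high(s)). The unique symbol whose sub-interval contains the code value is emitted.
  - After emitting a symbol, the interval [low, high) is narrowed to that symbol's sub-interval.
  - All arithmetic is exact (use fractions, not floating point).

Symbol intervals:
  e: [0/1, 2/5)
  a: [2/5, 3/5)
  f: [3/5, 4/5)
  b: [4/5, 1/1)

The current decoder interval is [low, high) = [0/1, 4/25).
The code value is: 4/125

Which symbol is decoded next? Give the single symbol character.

Answer: e

Derivation:
Interval width = high − low = 4/25 − 0/1 = 4/25
Scaled code = (code − low) / width = (4/125 − 0/1) / 4/25 = 1/5
  e: [0/1, 2/5) ← scaled code falls here ✓
  a: [2/5, 3/5) 
  f: [3/5, 4/5) 
  b: [4/5, 1/1) 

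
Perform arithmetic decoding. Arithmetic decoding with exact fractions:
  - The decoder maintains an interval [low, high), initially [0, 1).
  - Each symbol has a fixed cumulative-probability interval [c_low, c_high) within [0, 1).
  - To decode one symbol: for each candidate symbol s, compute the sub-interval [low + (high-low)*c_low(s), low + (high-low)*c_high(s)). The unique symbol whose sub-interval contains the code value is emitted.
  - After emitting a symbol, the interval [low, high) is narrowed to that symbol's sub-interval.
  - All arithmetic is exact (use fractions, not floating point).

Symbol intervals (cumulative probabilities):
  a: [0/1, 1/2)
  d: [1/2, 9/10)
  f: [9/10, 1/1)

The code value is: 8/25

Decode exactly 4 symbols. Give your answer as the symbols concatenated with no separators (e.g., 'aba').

Answer: adad

Derivation:
Step 1: interval [0/1, 1/1), width = 1/1 - 0/1 = 1/1
  'a': [0/1 + 1/1*0/1, 0/1 + 1/1*1/2) = [0/1, 1/2) <- contains code 8/25
  'd': [0/1 + 1/1*1/2, 0/1 + 1/1*9/10) = [1/2, 9/10)
  'f': [0/1 + 1/1*9/10, 0/1 + 1/1*1/1) = [9/10, 1/1)
  emit 'a', narrow to [0/1, 1/2)
Step 2: interval [0/1, 1/2), width = 1/2 - 0/1 = 1/2
  'a': [0/1 + 1/2*0/1, 0/1 + 1/2*1/2) = [0/1, 1/4)
  'd': [0/1 + 1/2*1/2, 0/1 + 1/2*9/10) = [1/4, 9/20) <- contains code 8/25
  'f': [0/1 + 1/2*9/10, 0/1 + 1/2*1/1) = [9/20, 1/2)
  emit 'd', narrow to [1/4, 9/20)
Step 3: interval [1/4, 9/20), width = 9/20 - 1/4 = 1/5
  'a': [1/4 + 1/5*0/1, 1/4 + 1/5*1/2) = [1/4, 7/20) <- contains code 8/25
  'd': [1/4 + 1/5*1/2, 1/4 + 1/5*9/10) = [7/20, 43/100)
  'f': [1/4 + 1/5*9/10, 1/4 + 1/5*1/1) = [43/100, 9/20)
  emit 'a', narrow to [1/4, 7/20)
Step 4: interval [1/4, 7/20), width = 7/20 - 1/4 = 1/10
  'a': [1/4 + 1/10*0/1, 1/4 + 1/10*1/2) = [1/4, 3/10)
  'd': [1/4 + 1/10*1/2, 1/4 + 1/10*9/10) = [3/10, 17/50) <- contains code 8/25
  'f': [1/4 + 1/10*9/10, 1/4 + 1/10*1/1) = [17/50, 7/20)
  emit 'd', narrow to [3/10, 17/50)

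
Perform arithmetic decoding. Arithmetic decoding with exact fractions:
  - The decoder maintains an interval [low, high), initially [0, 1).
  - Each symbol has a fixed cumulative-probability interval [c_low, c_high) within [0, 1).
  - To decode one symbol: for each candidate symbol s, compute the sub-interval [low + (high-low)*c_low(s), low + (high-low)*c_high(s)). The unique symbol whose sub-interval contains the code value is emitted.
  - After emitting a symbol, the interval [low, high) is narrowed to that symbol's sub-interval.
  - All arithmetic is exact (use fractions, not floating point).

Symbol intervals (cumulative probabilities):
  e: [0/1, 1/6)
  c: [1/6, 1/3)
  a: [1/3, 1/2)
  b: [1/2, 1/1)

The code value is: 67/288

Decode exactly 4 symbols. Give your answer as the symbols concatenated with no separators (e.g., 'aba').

Answer: caac

Derivation:
Step 1: interval [0/1, 1/1), width = 1/1 - 0/1 = 1/1
  'e': [0/1 + 1/1*0/1, 0/1 + 1/1*1/6) = [0/1, 1/6)
  'c': [0/1 + 1/1*1/6, 0/1 + 1/1*1/3) = [1/6, 1/3) <- contains code 67/288
  'a': [0/1 + 1/1*1/3, 0/1 + 1/1*1/2) = [1/3, 1/2)
  'b': [0/1 + 1/1*1/2, 0/1 + 1/1*1/1) = [1/2, 1/1)
  emit 'c', narrow to [1/6, 1/3)
Step 2: interval [1/6, 1/3), width = 1/3 - 1/6 = 1/6
  'e': [1/6 + 1/6*0/1, 1/6 + 1/6*1/6) = [1/6, 7/36)
  'c': [1/6 + 1/6*1/6, 1/6 + 1/6*1/3) = [7/36, 2/9)
  'a': [1/6 + 1/6*1/3, 1/6 + 1/6*1/2) = [2/9, 1/4) <- contains code 67/288
  'b': [1/6 + 1/6*1/2, 1/6 + 1/6*1/1) = [1/4, 1/3)
  emit 'a', narrow to [2/9, 1/4)
Step 3: interval [2/9, 1/4), width = 1/4 - 2/9 = 1/36
  'e': [2/9 + 1/36*0/1, 2/9 + 1/36*1/6) = [2/9, 49/216)
  'c': [2/9 + 1/36*1/6, 2/9 + 1/36*1/3) = [49/216, 25/108)
  'a': [2/9 + 1/36*1/3, 2/9 + 1/36*1/2) = [25/108, 17/72) <- contains code 67/288
  'b': [2/9 + 1/36*1/2, 2/9 + 1/36*1/1) = [17/72, 1/4)
  emit 'a', narrow to [25/108, 17/72)
Step 4: interval [25/108, 17/72), width = 17/72 - 25/108 = 1/216
  'e': [25/108 + 1/216*0/1, 25/108 + 1/216*1/6) = [25/108, 301/1296)
  'c': [25/108 + 1/216*1/6, 25/108 + 1/216*1/3) = [301/1296, 151/648) <- contains code 67/288
  'a': [25/108 + 1/216*1/3, 25/108 + 1/216*1/2) = [151/648, 101/432)
  'b': [25/108 + 1/216*1/2, 25/108 + 1/216*1/1) = [101/432, 17/72)
  emit 'c', narrow to [301/1296, 151/648)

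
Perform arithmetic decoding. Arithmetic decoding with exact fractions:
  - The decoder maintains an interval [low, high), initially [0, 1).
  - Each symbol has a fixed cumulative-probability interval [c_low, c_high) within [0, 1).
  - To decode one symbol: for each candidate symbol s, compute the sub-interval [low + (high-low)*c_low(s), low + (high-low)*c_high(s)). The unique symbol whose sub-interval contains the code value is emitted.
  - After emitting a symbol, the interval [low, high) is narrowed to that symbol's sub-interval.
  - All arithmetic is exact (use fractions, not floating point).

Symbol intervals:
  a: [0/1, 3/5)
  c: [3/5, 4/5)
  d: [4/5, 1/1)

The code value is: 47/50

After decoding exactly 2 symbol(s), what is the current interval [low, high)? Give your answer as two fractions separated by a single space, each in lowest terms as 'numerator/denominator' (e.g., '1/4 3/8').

Step 1: interval [0/1, 1/1), width = 1/1 - 0/1 = 1/1
  'a': [0/1 + 1/1*0/1, 0/1 + 1/1*3/5) = [0/1, 3/5)
  'c': [0/1 + 1/1*3/5, 0/1 + 1/1*4/5) = [3/5, 4/5)
  'd': [0/1 + 1/1*4/5, 0/1 + 1/1*1/1) = [4/5, 1/1) <- contains code 47/50
  emit 'd', narrow to [4/5, 1/1)
Step 2: interval [4/5, 1/1), width = 1/1 - 4/5 = 1/5
  'a': [4/5 + 1/5*0/1, 4/5 + 1/5*3/5) = [4/5, 23/25)
  'c': [4/5 + 1/5*3/5, 4/5 + 1/5*4/5) = [23/25, 24/25) <- contains code 47/50
  'd': [4/5 + 1/5*4/5, 4/5 + 1/5*1/1) = [24/25, 1/1)
  emit 'c', narrow to [23/25, 24/25)

Answer: 23/25 24/25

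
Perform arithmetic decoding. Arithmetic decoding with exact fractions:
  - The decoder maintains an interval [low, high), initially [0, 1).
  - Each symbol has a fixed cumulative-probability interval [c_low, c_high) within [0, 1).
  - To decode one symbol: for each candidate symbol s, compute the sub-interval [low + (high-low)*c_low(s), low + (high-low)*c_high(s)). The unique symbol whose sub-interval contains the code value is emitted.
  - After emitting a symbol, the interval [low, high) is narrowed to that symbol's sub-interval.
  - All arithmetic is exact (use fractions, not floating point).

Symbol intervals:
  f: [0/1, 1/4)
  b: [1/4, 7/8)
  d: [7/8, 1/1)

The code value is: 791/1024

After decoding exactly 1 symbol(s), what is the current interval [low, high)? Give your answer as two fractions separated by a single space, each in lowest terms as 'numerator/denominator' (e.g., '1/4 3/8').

Step 1: interval [0/1, 1/1), width = 1/1 - 0/1 = 1/1
  'f': [0/1 + 1/1*0/1, 0/1 + 1/1*1/4) = [0/1, 1/4)
  'b': [0/1 + 1/1*1/4, 0/1 + 1/1*7/8) = [1/4, 7/8) <- contains code 791/1024
  'd': [0/1 + 1/1*7/8, 0/1 + 1/1*1/1) = [7/8, 1/1)
  emit 'b', narrow to [1/4, 7/8)

Answer: 1/4 7/8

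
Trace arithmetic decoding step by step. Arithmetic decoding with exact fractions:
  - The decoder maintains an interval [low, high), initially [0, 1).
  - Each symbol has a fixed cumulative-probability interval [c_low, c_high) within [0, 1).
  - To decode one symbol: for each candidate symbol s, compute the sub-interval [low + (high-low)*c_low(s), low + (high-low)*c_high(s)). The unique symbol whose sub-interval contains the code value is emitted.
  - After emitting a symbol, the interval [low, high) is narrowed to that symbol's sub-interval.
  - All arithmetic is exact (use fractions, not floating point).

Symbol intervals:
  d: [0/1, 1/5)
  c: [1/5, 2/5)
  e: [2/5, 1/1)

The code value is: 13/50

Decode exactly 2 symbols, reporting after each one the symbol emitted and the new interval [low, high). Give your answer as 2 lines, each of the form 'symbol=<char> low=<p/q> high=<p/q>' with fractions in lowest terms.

Answer: symbol=c low=1/5 high=2/5
symbol=c low=6/25 high=7/25

Derivation:
Step 1: interval [0/1, 1/1), width = 1/1 - 0/1 = 1/1
  'd': [0/1 + 1/1*0/1, 0/1 + 1/1*1/5) = [0/1, 1/5)
  'c': [0/1 + 1/1*1/5, 0/1 + 1/1*2/5) = [1/5, 2/5) <- contains code 13/50
  'e': [0/1 + 1/1*2/5, 0/1 + 1/1*1/1) = [2/5, 1/1)
  emit 'c', narrow to [1/5, 2/5)
Step 2: interval [1/5, 2/5), width = 2/5 - 1/5 = 1/5
  'd': [1/5 + 1/5*0/1, 1/5 + 1/5*1/5) = [1/5, 6/25)
  'c': [1/5 + 1/5*1/5, 1/5 + 1/5*2/5) = [6/25, 7/25) <- contains code 13/50
  'e': [1/5 + 1/5*2/5, 1/5 + 1/5*1/1) = [7/25, 2/5)
  emit 'c', narrow to [6/25, 7/25)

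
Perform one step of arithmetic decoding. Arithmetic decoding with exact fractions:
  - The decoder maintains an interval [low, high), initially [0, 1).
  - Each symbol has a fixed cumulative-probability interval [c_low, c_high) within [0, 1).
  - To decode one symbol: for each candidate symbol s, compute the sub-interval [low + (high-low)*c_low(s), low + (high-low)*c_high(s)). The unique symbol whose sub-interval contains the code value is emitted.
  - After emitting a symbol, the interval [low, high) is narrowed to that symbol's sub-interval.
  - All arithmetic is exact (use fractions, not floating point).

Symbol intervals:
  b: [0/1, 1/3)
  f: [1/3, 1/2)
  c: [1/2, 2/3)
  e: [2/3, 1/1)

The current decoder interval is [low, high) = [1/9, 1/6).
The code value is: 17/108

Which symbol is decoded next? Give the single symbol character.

Interval width = high − low = 1/6 − 1/9 = 1/18
Scaled code = (code − low) / width = (17/108 − 1/9) / 1/18 = 5/6
  b: [0/1, 1/3) 
  f: [1/3, 1/2) 
  c: [1/2, 2/3) 
  e: [2/3, 1/1) ← scaled code falls here ✓

Answer: e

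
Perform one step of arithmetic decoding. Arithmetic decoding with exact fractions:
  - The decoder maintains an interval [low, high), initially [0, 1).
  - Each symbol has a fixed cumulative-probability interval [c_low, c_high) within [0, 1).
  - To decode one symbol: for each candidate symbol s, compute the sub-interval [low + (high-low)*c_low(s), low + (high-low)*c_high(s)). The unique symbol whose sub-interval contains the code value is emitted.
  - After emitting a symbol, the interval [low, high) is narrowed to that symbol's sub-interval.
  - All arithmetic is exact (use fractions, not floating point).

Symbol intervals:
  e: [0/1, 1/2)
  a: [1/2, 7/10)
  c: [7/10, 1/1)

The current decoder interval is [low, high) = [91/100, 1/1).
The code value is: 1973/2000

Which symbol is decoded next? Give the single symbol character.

Interval width = high − low = 1/1 − 91/100 = 9/100
Scaled code = (code − low) / width = (1973/2000 − 91/100) / 9/100 = 17/20
  e: [0/1, 1/2) 
  a: [1/2, 7/10) 
  c: [7/10, 1/1) ← scaled code falls here ✓

Answer: c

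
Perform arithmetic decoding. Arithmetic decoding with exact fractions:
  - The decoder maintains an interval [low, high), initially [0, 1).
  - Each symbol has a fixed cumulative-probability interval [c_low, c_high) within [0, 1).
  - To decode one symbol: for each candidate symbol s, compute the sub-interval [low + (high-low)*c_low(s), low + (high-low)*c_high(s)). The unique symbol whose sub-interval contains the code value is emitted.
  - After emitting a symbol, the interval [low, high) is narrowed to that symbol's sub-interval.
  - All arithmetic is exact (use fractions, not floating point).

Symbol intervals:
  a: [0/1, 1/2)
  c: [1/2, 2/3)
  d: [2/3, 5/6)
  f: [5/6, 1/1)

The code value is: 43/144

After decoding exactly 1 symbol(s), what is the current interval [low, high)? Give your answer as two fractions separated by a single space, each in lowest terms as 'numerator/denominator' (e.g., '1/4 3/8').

Answer: 0/1 1/2

Derivation:
Step 1: interval [0/1, 1/1), width = 1/1 - 0/1 = 1/1
  'a': [0/1 + 1/1*0/1, 0/1 + 1/1*1/2) = [0/1, 1/2) <- contains code 43/144
  'c': [0/1 + 1/1*1/2, 0/1 + 1/1*2/3) = [1/2, 2/3)
  'd': [0/1 + 1/1*2/3, 0/1 + 1/1*5/6) = [2/3, 5/6)
  'f': [0/1 + 1/1*5/6, 0/1 + 1/1*1/1) = [5/6, 1/1)
  emit 'a', narrow to [0/1, 1/2)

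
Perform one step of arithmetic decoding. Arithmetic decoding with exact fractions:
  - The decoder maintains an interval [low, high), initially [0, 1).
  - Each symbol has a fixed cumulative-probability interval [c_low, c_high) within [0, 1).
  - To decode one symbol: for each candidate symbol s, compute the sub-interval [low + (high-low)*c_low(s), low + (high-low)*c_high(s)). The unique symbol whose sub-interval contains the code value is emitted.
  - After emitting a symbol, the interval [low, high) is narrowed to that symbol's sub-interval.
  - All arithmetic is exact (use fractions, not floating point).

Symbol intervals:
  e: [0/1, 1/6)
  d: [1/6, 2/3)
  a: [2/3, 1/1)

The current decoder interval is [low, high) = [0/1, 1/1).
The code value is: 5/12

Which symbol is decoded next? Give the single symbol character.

Answer: d

Derivation:
Interval width = high − low = 1/1 − 0/1 = 1/1
Scaled code = (code − low) / width = (5/12 − 0/1) / 1/1 = 5/12
  e: [0/1, 1/6) 
  d: [1/6, 2/3) ← scaled code falls here ✓
  a: [2/3, 1/1) 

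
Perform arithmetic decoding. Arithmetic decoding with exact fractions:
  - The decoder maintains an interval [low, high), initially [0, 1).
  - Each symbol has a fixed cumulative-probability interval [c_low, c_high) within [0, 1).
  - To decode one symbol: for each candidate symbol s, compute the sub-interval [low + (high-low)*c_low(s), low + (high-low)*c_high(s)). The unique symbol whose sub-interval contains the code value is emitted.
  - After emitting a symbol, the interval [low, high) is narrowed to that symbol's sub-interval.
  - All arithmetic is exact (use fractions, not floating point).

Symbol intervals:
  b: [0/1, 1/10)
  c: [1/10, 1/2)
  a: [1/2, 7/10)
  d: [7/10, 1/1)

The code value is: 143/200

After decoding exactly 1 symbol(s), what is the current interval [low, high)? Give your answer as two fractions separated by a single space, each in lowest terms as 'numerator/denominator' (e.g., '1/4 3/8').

Answer: 7/10 1/1

Derivation:
Step 1: interval [0/1, 1/1), width = 1/1 - 0/1 = 1/1
  'b': [0/1 + 1/1*0/1, 0/1 + 1/1*1/10) = [0/1, 1/10)
  'c': [0/1 + 1/1*1/10, 0/1 + 1/1*1/2) = [1/10, 1/2)
  'a': [0/1 + 1/1*1/2, 0/1 + 1/1*7/10) = [1/2, 7/10)
  'd': [0/1 + 1/1*7/10, 0/1 + 1/1*1/1) = [7/10, 1/1) <- contains code 143/200
  emit 'd', narrow to [7/10, 1/1)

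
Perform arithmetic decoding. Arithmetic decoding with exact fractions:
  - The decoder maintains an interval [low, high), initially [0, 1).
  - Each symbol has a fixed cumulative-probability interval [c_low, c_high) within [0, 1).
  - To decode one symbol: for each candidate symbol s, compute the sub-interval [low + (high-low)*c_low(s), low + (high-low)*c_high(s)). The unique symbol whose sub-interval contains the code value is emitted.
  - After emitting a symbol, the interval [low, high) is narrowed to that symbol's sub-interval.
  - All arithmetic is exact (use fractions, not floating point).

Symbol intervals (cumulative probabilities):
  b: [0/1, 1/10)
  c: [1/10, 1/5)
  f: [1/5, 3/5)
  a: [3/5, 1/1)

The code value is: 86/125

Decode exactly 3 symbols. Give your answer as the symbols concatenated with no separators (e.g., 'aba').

Step 1: interval [0/1, 1/1), width = 1/1 - 0/1 = 1/1
  'b': [0/1 + 1/1*0/1, 0/1 + 1/1*1/10) = [0/1, 1/10)
  'c': [0/1 + 1/1*1/10, 0/1 + 1/1*1/5) = [1/10, 1/5)
  'f': [0/1 + 1/1*1/5, 0/1 + 1/1*3/5) = [1/5, 3/5)
  'a': [0/1 + 1/1*3/5, 0/1 + 1/1*1/1) = [3/5, 1/1) <- contains code 86/125
  emit 'a', narrow to [3/5, 1/1)
Step 2: interval [3/5, 1/1), width = 1/1 - 3/5 = 2/5
  'b': [3/5 + 2/5*0/1, 3/5 + 2/5*1/10) = [3/5, 16/25)
  'c': [3/5 + 2/5*1/10, 3/5 + 2/5*1/5) = [16/25, 17/25)
  'f': [3/5 + 2/5*1/5, 3/5 + 2/5*3/5) = [17/25, 21/25) <- contains code 86/125
  'a': [3/5 + 2/5*3/5, 3/5 + 2/5*1/1) = [21/25, 1/1)
  emit 'f', narrow to [17/25, 21/25)
Step 3: interval [17/25, 21/25), width = 21/25 - 17/25 = 4/25
  'b': [17/25 + 4/25*0/1, 17/25 + 4/25*1/10) = [17/25, 87/125) <- contains code 86/125
  'c': [17/25 + 4/25*1/10, 17/25 + 4/25*1/5) = [87/125, 89/125)
  'f': [17/25 + 4/25*1/5, 17/25 + 4/25*3/5) = [89/125, 97/125)
  'a': [17/25 + 4/25*3/5, 17/25 + 4/25*1/1) = [97/125, 21/25)
  emit 'b', narrow to [17/25, 87/125)

Answer: afb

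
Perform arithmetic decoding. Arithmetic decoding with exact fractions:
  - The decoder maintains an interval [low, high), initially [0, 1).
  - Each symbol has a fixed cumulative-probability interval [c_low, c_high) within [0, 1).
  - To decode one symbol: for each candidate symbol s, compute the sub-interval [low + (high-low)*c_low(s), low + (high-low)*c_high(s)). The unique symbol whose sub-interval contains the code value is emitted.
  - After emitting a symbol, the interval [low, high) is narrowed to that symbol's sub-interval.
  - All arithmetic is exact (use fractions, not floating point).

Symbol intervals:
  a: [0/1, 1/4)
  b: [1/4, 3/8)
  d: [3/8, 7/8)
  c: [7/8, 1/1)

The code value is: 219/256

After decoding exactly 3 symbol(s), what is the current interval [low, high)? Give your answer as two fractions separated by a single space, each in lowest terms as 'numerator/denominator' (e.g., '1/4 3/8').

Step 1: interval [0/1, 1/1), width = 1/1 - 0/1 = 1/1
  'a': [0/1 + 1/1*0/1, 0/1 + 1/1*1/4) = [0/1, 1/4)
  'b': [0/1 + 1/1*1/4, 0/1 + 1/1*3/8) = [1/4, 3/8)
  'd': [0/1 + 1/1*3/8, 0/1 + 1/1*7/8) = [3/8, 7/8) <- contains code 219/256
  'c': [0/1 + 1/1*7/8, 0/1 + 1/1*1/1) = [7/8, 1/1)
  emit 'd', narrow to [3/8, 7/8)
Step 2: interval [3/8, 7/8), width = 7/8 - 3/8 = 1/2
  'a': [3/8 + 1/2*0/1, 3/8 + 1/2*1/4) = [3/8, 1/2)
  'b': [3/8 + 1/2*1/4, 3/8 + 1/2*3/8) = [1/2, 9/16)
  'd': [3/8 + 1/2*3/8, 3/8 + 1/2*7/8) = [9/16, 13/16)
  'c': [3/8 + 1/2*7/8, 3/8 + 1/2*1/1) = [13/16, 7/8) <- contains code 219/256
  emit 'c', narrow to [13/16, 7/8)
Step 3: interval [13/16, 7/8), width = 7/8 - 13/16 = 1/16
  'a': [13/16 + 1/16*0/1, 13/16 + 1/16*1/4) = [13/16, 53/64)
  'b': [13/16 + 1/16*1/4, 13/16 + 1/16*3/8) = [53/64, 107/128)
  'd': [13/16 + 1/16*3/8, 13/16 + 1/16*7/8) = [107/128, 111/128) <- contains code 219/256
  'c': [13/16 + 1/16*7/8, 13/16 + 1/16*1/1) = [111/128, 7/8)
  emit 'd', narrow to [107/128, 111/128)

Answer: 107/128 111/128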